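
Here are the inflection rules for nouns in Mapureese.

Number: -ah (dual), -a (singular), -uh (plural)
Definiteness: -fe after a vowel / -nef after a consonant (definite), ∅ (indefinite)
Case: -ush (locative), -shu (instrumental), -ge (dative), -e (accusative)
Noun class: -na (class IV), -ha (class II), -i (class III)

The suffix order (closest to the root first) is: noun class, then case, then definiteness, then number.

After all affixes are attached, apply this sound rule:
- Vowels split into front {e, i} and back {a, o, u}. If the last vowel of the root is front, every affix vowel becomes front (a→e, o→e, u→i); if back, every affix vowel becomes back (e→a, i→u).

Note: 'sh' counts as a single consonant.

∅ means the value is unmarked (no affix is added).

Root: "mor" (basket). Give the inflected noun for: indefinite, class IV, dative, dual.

mornagaah

Attach noun class class IV -na → morna.
Attach case dative -ge → mornage.
definiteness = indefinite: zero marking, form stays mornage.
Attach number dual -ah → mornageah.
Apply vowel harmony: mornageah → mornagaah.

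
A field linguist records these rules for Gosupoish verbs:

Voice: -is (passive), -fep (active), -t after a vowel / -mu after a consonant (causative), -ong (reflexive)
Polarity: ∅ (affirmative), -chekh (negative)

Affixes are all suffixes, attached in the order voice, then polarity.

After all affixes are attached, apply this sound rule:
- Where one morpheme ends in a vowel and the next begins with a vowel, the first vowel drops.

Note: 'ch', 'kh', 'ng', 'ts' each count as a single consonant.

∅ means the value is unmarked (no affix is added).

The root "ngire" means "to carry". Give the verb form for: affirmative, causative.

ngiret

Attach voice causative -t (after vowel 'e') → ngiret.
polarity = affirmative: zero marking, form stays ngiret.
Vowel deletion: no change.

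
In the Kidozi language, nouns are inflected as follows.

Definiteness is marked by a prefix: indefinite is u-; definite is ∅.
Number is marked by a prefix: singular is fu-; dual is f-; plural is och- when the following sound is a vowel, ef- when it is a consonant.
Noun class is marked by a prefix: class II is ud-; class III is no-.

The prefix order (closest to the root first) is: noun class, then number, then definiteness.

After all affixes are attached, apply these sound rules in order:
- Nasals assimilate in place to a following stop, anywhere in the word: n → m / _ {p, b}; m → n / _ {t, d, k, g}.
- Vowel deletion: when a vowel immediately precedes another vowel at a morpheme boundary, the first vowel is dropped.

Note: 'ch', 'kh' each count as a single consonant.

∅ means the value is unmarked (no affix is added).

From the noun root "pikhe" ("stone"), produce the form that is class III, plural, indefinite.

efnopikhe

Attach noun class class III no- → nopikhe.
Attach number plural ef- (before consonant 'n') → efnopikhe.
Attach definiteness indefinite u- → uefnopikhe.
Nasal assimilation: no change.
Apply vowel deletion: uefnopikhe → efnopikhe.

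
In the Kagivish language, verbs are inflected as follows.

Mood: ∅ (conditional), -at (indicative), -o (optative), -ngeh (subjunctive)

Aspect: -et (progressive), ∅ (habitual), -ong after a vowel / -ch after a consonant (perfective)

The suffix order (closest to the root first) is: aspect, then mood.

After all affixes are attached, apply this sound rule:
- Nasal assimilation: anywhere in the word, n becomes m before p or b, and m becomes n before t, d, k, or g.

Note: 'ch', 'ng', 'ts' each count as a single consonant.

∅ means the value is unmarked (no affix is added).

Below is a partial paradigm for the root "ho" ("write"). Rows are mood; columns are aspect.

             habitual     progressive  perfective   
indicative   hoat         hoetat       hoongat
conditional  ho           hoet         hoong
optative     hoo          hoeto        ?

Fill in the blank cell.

hoongo

Attach aspect perfective -ong (after vowel 'o') → hoong.
Attach mood optative -o → hoongo.
Nasal assimilation: no change.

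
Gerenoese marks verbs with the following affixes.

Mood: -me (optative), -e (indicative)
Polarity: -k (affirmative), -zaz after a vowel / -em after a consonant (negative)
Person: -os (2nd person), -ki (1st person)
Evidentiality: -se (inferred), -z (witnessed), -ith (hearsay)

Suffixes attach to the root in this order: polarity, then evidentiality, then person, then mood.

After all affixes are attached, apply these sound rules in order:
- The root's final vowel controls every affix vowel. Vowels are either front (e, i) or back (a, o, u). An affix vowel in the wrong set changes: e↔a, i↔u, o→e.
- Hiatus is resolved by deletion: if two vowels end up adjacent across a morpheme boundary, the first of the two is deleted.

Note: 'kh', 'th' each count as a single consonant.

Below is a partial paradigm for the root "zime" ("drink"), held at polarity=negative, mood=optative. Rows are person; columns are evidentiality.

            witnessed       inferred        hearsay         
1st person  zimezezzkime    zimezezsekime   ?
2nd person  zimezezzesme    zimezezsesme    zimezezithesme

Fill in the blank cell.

zimezezithkime

Attach polarity negative -zaz (after vowel 'e') → zimezaz.
Attach evidentiality hearsay -ith → zimezazith.
Attach person 1st person -ki → zimezazithki.
Attach mood optative -me → zimezazithkime.
Apply vowel harmony: zimezazithkime → zimezezithkime.
Vowel deletion: no change.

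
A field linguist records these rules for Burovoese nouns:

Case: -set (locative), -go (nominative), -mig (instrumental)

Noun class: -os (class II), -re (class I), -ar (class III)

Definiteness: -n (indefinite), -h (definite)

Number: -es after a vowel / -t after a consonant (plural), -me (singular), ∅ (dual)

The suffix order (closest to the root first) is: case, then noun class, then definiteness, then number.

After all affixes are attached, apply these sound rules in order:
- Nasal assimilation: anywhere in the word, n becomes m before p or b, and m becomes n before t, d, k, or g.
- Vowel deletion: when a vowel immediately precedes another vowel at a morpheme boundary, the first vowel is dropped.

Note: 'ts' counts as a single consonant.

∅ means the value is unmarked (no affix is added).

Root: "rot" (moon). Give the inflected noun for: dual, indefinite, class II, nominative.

Attach case nominative -go → rotgo.
Attach noun class class II -os → rotgoos.
Attach definiteness indefinite -n → rotgoosn.
number = dual: zero marking, form stays rotgoosn.
Nasal assimilation: no change.
Apply vowel deletion: rotgoosn → rotgosn.

rotgosn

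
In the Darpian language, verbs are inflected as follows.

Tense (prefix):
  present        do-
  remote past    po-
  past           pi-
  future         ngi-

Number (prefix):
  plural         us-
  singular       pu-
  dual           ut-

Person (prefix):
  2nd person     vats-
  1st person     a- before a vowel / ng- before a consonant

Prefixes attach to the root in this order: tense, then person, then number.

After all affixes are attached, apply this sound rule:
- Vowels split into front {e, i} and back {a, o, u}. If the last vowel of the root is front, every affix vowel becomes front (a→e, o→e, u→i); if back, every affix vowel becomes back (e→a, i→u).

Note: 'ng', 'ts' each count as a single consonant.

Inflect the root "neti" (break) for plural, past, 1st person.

isngpineti

Attach tense past pi- → pineti.
Attach person 1st person ng- (before consonant 'p') → ngpineti.
Attach number plural us- → usngpineti.
Apply vowel harmony: usngpineti → isngpineti.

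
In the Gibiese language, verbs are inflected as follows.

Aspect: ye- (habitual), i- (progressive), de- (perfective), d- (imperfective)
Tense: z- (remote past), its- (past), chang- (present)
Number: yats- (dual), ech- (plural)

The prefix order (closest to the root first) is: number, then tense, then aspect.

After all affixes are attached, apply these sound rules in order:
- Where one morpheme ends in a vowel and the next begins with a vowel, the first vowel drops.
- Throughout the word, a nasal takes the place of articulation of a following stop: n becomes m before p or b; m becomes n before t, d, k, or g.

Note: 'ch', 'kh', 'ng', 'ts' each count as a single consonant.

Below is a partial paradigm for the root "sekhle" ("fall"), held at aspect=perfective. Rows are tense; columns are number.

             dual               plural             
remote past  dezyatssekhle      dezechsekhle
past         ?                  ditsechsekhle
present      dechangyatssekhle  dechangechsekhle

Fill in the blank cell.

Attach number dual yats- → yatssekhle.
Attach tense past its- → itsyatssekhle.
Attach aspect perfective de- → deitsyatssekhle.
Apply vowel deletion: deitsyatssekhle → ditsyatssekhle.
Nasal assimilation: no change.

ditsyatssekhle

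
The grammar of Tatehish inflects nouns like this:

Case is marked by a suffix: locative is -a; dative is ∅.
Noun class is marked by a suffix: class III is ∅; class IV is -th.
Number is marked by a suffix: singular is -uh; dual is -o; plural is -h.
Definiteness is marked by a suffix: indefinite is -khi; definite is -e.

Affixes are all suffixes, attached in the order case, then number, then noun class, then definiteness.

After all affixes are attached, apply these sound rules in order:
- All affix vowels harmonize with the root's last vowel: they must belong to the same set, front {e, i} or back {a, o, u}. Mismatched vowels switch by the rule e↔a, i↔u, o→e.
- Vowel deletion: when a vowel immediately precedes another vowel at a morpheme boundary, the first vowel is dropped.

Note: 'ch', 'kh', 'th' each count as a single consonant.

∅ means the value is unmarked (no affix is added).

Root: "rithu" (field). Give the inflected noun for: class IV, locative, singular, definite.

Attach case locative -a → rithua.
Attach number singular -uh → rithuauh.
Attach noun class class IV -th → rithuauhth.
Attach definiteness definite -e → rithuauhthe.
Apply vowel harmony: rithuauhthe → rithuauhtha.
Apply vowel deletion: rithuauhtha → rithuhtha.

rithuhtha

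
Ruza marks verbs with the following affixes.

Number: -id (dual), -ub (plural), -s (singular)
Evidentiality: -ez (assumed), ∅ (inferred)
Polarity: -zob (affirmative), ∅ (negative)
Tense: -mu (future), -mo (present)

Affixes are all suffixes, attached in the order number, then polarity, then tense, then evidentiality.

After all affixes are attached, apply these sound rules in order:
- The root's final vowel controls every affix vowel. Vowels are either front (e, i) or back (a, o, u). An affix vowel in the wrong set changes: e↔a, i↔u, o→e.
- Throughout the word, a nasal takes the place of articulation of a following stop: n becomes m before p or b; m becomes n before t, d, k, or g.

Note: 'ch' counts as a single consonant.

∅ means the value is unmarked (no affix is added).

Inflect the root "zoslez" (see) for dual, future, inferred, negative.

zoslezidmi

Attach number dual -id → zoslezid.
polarity = negative: zero marking, form stays zoslezid.
Attach tense future -mu → zoslezidmu.
evidentiality = inferred: zero marking, form stays zoslezidmu.
Apply vowel harmony: zoslezidmu → zoslezidmi.
Nasal assimilation: no change.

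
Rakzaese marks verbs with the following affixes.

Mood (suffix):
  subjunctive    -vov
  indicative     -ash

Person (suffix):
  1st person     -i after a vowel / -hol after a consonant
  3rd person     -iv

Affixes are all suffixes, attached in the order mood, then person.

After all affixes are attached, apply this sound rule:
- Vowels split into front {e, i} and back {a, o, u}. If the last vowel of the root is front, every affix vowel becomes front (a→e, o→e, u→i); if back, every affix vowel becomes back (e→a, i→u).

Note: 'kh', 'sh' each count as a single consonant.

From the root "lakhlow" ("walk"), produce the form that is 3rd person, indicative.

lakhlowashuv

Attach mood indicative -ash → lakhlowash.
Attach person 3rd person -iv → lakhlowashiv.
Apply vowel harmony: lakhlowashiv → lakhlowashuv.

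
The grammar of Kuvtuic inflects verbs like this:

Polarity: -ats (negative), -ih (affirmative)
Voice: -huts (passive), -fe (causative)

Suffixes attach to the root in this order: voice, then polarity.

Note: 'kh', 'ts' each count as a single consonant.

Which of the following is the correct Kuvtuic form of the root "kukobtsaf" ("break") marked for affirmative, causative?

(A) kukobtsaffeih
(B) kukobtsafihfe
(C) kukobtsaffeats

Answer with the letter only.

Attach voice causative -fe → kukobtsaffe.
Attach polarity affirmative -ih → kukobtsaffeih.
So the correct form is kukobtsaffeih, option (A).
(C) kukobtsaffeats is wrong: it uses negative instead of affirmative for polarity.
(B) kukobtsafihfe is wrong: it has the affixes in the wrong order.

A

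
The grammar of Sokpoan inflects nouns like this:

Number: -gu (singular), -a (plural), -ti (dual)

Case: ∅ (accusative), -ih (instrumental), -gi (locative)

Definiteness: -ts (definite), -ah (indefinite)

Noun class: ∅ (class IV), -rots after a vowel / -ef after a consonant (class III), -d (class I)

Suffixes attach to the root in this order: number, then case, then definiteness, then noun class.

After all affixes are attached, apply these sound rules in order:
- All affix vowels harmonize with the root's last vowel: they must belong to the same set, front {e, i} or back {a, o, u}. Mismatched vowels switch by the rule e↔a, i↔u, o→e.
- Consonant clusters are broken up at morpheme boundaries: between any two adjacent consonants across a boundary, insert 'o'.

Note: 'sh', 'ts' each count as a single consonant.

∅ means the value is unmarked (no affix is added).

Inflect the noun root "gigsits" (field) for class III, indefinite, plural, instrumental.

Attach number plural -a → gigsitsa.
Attach case instrumental -ih → gigsitsaih.
Attach definiteness indefinite -ah → gigsitsaihah.
Attach noun class class III -ef (after consonant 'h') → gigsitsaihahef.
Apply vowel harmony: gigsitsaihahef → gigsitseihehef.
Epenthesis: no change.

gigsitseihehef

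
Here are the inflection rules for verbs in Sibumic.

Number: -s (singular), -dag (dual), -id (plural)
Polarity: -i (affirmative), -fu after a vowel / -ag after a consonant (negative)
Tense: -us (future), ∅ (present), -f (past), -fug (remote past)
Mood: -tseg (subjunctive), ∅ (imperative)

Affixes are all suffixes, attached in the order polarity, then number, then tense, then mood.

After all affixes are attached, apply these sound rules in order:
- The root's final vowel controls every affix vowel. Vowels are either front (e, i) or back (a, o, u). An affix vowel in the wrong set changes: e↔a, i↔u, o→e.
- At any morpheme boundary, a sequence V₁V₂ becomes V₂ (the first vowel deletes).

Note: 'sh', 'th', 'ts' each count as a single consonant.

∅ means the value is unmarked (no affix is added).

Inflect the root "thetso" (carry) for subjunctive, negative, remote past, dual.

Attach polarity negative -fu (after vowel 'o') → thetsofu.
Attach number dual -dag → thetsofudag.
Attach tense remote past -fug → thetsofudagfug.
Attach mood subjunctive -tseg → thetsofudagfugtseg.
Apply vowel harmony: thetsofudagfugtseg → thetsofudagfugtsag.
Vowel deletion: no change.

thetsofudagfugtsag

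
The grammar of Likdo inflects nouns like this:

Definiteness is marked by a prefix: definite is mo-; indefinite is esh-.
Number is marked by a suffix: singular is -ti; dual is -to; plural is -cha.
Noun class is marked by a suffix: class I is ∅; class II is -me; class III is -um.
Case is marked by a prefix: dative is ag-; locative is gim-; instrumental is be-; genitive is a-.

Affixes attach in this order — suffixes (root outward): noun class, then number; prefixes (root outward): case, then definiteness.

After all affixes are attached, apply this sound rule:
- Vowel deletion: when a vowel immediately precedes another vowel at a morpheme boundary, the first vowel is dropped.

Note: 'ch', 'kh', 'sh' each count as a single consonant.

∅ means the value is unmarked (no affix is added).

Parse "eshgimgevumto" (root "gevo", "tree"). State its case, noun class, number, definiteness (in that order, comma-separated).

locative, class III, dual, indefinite

Segment: esh-gim-gevo-um-to.
case: gim- → locative.
noun class: -um → class III.
number: -to → dual.
definiteness: esh- → indefinite.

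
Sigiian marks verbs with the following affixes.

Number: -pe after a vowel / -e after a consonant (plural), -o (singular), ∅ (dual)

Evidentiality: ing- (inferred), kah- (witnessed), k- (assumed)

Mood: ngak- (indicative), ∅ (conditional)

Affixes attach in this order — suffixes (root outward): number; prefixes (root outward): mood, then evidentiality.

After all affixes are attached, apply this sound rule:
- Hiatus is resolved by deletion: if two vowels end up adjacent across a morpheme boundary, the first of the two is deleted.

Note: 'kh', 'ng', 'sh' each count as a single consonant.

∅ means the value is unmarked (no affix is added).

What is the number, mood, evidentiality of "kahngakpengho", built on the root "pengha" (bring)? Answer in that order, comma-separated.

singular, indicative, witnessed

Segment: kah-ngak-pengha-o.
number: -o → singular.
mood: ngak- → indicative.
evidentiality: kah- → witnessed.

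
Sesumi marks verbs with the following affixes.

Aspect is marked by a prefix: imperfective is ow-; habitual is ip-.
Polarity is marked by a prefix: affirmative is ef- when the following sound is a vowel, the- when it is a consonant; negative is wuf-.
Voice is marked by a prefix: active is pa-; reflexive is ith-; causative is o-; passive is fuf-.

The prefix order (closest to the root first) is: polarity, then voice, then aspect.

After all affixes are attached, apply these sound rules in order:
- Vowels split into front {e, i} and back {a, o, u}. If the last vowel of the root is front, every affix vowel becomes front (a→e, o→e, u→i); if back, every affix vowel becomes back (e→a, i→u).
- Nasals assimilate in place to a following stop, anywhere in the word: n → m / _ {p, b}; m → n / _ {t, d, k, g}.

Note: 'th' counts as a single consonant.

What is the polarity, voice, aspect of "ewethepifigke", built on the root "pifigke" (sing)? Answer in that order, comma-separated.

Segment: ow-o-the-pifigke.
polarity: ef/the- → affirmative.
voice: o- → causative.
aspect: ow- → imperfective.

affirmative, causative, imperfective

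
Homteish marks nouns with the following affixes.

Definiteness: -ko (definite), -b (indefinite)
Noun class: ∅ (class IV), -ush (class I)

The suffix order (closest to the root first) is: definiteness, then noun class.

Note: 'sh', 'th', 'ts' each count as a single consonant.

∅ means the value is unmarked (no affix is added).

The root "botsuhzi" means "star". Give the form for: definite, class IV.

Attach definiteness definite -ko → botsuhziko.
noun class = class IV: zero marking, form stays botsuhziko.

botsuhziko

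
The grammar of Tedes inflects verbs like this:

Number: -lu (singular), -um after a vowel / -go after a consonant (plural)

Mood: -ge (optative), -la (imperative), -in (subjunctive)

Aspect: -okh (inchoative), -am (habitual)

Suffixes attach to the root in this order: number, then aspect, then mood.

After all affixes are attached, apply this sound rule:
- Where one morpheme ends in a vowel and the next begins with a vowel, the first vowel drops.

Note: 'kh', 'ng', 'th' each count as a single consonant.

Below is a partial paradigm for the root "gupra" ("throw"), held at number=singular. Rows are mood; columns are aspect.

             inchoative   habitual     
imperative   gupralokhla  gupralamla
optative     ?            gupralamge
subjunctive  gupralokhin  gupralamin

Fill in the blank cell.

Attach number singular -lu → gupralu.
Attach aspect inchoative -okh → gupraluokh.
Attach mood optative -ge → gupraluokhge.
Apply vowel deletion: gupraluokhge → gupralokhge.

gupralokhge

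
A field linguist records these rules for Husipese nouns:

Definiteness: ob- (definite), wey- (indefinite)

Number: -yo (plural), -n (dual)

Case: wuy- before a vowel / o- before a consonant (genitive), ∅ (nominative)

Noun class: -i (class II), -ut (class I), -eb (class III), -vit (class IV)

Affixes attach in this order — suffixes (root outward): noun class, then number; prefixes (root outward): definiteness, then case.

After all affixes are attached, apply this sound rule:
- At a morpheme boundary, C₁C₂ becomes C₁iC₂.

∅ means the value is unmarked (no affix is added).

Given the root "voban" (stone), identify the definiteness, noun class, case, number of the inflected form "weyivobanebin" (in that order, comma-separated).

indefinite, class III, nominative, dual

Segment: wey-voban-eb-n.
definiteness: wey- → indefinite.
noun class: -eb → class III.
case: ∅ → nominative.
number: -n → dual.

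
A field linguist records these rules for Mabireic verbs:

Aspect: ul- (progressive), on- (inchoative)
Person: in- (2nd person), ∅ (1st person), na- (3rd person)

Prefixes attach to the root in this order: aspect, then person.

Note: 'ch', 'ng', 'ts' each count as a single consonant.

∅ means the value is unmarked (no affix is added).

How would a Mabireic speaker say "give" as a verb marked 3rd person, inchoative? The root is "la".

naonla

Attach aspect inchoative on- → onla.
Attach person 3rd person na- → naonla.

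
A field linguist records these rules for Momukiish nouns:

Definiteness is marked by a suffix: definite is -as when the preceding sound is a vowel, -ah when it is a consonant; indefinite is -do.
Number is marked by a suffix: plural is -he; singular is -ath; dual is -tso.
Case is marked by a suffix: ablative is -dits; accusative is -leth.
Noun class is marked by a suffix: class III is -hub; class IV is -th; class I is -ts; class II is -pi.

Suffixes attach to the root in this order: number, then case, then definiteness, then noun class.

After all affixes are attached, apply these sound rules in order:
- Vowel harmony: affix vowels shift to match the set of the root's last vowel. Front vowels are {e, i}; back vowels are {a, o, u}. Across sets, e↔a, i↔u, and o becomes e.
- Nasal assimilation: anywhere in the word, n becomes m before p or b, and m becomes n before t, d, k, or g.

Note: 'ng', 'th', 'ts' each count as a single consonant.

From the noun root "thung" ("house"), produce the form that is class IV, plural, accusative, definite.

Attach number plural -he → thunghe.
Attach case accusative -leth → thungheleth.
Attach definiteness definite -ah (after consonant 'th') → thunghelethah.
Attach noun class class IV -th → thunghelethahth.
Apply vowel harmony: thunghelethahth → thunghalathahth.
Nasal assimilation: no change.

thunghalathahth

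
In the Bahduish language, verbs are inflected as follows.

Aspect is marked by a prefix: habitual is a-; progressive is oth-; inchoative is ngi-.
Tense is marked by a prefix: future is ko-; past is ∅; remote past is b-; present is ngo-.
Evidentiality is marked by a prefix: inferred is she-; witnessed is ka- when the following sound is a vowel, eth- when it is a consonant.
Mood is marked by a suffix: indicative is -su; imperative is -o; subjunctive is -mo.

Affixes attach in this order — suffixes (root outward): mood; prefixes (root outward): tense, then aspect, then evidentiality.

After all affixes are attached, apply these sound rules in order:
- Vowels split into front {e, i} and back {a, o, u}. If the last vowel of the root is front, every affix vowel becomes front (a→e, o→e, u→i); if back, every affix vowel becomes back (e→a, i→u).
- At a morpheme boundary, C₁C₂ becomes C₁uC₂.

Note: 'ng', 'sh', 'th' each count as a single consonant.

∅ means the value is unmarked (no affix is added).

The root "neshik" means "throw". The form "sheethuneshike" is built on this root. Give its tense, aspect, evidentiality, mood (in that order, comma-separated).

past, progressive, inferred, imperative

Segment: she-oth-neshik-o.
tense: ∅ → past.
aspect: oth- → progressive.
evidentiality: she- → inferred.
mood: -o → imperative.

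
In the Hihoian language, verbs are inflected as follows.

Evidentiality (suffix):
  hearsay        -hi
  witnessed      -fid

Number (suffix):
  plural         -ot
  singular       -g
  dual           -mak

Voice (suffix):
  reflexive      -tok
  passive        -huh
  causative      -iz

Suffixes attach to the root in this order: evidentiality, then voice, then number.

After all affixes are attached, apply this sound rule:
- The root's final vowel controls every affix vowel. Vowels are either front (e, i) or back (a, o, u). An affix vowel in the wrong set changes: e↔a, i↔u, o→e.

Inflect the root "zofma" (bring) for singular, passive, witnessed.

Attach evidentiality witnessed -fid → zofmafid.
Attach voice passive -huh → zofmafidhuh.
Attach number singular -g → zofmafidhuhg.
Apply vowel harmony: zofmafidhuhg → zofmafudhuhg.

zofmafudhuhg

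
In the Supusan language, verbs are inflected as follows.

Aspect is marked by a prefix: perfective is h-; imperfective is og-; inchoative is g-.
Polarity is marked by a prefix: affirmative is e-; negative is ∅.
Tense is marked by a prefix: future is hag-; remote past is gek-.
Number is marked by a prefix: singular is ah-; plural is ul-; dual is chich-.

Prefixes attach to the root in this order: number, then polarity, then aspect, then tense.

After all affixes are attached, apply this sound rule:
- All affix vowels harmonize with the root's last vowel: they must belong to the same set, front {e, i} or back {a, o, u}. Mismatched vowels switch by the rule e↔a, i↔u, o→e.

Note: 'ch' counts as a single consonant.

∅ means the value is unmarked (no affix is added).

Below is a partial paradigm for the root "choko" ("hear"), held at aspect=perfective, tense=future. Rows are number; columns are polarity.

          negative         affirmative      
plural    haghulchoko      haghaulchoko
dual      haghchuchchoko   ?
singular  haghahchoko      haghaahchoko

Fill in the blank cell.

haghachuchchoko

Attach number dual chich- → chichchoko.
Attach polarity affirmative e- → echichchoko.
Attach aspect perfective h- → hechichchoko.
Attach tense future hag- → haghechichchoko.
Apply vowel harmony: haghechichchoko → haghachuchchoko.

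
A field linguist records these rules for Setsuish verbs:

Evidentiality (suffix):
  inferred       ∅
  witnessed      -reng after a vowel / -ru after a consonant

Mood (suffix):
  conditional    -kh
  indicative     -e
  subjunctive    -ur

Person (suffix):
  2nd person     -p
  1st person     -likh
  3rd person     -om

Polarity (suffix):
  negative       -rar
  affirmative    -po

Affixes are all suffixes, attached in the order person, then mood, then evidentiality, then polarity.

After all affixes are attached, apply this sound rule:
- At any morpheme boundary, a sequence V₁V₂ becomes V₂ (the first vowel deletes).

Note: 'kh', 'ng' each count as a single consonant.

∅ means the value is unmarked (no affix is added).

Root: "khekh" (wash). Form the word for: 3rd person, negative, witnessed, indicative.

khekhomerengrar

Attach person 3rd person -om → khekhom.
Attach mood indicative -e → khekhome.
Attach evidentiality witnessed -reng (after vowel 'e') → khekhomereng.
Attach polarity negative -rar → khekhomerengrar.
Vowel deletion: no change.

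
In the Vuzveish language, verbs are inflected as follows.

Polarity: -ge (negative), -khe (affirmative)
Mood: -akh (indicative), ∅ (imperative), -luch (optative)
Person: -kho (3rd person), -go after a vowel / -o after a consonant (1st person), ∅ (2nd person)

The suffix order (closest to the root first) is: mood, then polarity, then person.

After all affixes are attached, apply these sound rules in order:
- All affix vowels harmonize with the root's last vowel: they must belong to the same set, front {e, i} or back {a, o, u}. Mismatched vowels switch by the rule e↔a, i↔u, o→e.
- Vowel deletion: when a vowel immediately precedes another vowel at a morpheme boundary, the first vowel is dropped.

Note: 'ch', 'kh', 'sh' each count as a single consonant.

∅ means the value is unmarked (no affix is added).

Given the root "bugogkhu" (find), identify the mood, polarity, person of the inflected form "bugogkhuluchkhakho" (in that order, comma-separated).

optative, affirmative, 3rd person

Segment: bugogkhu-luch-khe-kho.
mood: -luch → optative.
polarity: -khe → affirmative.
person: -kho → 3rd person.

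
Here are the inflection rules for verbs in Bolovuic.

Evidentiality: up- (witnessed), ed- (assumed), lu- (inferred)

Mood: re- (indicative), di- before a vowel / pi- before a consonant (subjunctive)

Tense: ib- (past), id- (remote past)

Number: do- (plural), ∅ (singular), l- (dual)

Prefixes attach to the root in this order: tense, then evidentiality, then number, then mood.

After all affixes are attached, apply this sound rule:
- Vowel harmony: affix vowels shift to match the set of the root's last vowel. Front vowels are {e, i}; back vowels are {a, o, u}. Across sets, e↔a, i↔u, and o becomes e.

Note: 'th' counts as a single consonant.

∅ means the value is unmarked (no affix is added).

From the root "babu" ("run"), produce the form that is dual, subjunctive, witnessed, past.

pulupubbabu

Attach tense past ib- → ibbabu.
Attach evidentiality witnessed up- → upibbabu.
Attach number dual l- → lupibbabu.
Attach mood subjunctive pi- (before consonant 'l') → pilupibbabu.
Apply vowel harmony: pilupibbabu → pulupubbabu.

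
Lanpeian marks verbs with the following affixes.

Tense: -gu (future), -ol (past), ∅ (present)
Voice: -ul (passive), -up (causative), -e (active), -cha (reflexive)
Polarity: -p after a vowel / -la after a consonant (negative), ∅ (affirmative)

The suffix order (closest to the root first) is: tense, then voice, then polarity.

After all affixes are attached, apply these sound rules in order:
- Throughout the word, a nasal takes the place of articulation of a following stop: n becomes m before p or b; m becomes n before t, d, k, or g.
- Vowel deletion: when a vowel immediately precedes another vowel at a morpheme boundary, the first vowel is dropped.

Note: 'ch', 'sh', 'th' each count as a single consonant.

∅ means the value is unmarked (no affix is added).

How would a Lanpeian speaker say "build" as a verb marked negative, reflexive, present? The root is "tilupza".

tense = present: zero marking, form stays tilupza.
Attach voice reflexive -cha → tilupzacha.
Attach polarity negative -p (after vowel 'a') → tilupzachap.
Nasal assimilation: no change.
Vowel deletion: no change.

tilupzachap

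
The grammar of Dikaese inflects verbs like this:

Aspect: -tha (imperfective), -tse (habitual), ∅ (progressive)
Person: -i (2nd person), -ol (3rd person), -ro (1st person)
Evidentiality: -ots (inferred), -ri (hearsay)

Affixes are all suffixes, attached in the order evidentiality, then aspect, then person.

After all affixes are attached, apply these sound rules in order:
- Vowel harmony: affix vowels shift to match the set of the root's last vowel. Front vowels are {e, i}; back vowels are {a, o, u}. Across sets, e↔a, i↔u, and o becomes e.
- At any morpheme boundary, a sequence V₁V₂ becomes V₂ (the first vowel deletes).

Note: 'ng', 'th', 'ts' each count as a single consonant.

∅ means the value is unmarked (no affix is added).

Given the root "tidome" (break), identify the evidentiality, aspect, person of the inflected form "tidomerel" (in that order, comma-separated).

Segment: tidome-ri-ol.
evidentiality: -ri → hearsay.
aspect: ∅ → progressive.
person: -ol → 3rd person.

hearsay, progressive, 3rd person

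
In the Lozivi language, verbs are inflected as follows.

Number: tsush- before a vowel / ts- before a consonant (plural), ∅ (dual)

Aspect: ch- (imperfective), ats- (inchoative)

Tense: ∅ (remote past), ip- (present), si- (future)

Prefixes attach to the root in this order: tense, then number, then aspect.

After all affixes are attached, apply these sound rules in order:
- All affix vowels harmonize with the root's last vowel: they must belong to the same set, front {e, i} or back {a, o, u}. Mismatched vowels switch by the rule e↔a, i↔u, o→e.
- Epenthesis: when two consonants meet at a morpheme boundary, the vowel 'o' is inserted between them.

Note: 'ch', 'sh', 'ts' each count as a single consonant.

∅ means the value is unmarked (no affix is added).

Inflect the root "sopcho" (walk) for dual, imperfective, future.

Attach tense future si- → sisopcho.
number = dual: zero marking, form stays sisopcho.
Attach aspect imperfective ch- → chsisopcho.
Apply vowel harmony: chsisopcho → chsusopcho.
Apply epenthesis: chsusopcho → chosusopcho.

chosusopcho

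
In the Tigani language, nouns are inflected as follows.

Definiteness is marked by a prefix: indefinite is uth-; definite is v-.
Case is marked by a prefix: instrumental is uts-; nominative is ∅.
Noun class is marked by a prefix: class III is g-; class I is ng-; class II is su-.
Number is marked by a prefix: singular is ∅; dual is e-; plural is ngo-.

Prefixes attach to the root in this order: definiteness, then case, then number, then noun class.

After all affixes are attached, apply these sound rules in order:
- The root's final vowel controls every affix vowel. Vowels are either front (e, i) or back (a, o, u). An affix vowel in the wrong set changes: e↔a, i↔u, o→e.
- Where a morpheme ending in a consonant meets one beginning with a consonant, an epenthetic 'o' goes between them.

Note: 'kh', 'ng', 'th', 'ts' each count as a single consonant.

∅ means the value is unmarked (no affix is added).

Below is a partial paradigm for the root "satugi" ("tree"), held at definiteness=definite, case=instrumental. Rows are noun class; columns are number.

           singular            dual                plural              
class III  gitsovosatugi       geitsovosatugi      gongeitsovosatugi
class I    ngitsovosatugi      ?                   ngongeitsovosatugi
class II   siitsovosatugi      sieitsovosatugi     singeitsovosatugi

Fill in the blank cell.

Attach definiteness definite v- → vsatugi.
Attach case instrumental uts- → utsvsatugi.
Attach number dual e- → eutsvsatugi.
Attach noun class class I ng- → ngeutsvsatugi.
Apply vowel harmony: ngeutsvsatugi → ngeitsvsatugi.
Apply epenthesis: ngeitsvsatugi → ngeitsovosatugi.

ngeitsovosatugi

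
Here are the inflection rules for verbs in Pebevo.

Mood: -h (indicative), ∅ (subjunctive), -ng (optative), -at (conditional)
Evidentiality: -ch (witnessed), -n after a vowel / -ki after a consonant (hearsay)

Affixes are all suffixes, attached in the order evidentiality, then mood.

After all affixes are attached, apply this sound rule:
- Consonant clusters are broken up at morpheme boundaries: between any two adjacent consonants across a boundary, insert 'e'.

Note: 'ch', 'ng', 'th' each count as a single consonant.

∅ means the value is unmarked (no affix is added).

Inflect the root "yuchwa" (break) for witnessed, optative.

yuchwacheng

Attach evidentiality witnessed -ch → yuchwach.
Attach mood optative -ng → yuchwachng.
Apply epenthesis: yuchwachng → yuchwacheng.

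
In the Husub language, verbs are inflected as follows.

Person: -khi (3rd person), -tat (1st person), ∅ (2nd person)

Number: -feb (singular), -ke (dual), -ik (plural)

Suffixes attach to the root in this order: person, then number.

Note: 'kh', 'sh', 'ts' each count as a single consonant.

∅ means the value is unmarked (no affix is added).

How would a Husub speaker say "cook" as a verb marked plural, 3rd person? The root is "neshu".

neshukhiik

Attach person 3rd person -khi → neshukhi.
Attach number plural -ik → neshukhiik.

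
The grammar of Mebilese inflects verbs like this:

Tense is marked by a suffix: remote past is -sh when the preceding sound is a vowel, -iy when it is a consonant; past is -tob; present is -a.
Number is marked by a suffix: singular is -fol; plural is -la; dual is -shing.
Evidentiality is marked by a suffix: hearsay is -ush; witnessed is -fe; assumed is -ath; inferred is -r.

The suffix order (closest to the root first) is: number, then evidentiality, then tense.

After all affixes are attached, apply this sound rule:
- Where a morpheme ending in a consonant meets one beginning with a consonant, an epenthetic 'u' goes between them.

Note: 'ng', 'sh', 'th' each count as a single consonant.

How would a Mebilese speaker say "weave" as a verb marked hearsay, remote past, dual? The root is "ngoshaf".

Attach number dual -shing → ngoshafshing.
Attach evidentiality hearsay -ush → ngoshafshingush.
Attach tense remote past -iy (after consonant 'sh') → ngoshafshingushiy.
Apply epenthesis: ngoshafshingushiy → ngoshafushingushiy.

ngoshafushingushiy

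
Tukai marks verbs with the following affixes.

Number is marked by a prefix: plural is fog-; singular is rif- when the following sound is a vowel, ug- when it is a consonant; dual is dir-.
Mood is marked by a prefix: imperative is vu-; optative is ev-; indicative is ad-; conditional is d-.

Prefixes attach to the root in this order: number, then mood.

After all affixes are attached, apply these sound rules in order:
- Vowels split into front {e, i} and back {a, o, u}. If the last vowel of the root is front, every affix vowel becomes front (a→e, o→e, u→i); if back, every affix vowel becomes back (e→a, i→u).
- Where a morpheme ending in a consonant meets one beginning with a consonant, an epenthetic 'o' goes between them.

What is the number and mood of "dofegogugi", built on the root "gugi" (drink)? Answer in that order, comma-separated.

plural, conditional

Segment: d-fog-gugi.
number: fog- → plural.
mood: d- → conditional.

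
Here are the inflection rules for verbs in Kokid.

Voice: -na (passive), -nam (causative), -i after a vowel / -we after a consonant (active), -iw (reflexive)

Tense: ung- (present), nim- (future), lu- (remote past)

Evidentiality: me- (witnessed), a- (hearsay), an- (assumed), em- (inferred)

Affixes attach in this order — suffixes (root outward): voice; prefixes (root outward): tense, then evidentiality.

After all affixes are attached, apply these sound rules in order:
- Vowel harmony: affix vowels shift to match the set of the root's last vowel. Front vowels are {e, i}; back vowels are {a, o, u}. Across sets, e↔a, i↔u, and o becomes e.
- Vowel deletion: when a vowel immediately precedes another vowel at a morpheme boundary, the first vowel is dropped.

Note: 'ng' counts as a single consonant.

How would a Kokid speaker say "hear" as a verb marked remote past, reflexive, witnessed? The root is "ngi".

melingiw

Attach tense remote past lu- → lungi.
Attach evidentiality witnessed me- → melungi.
Attach voice reflexive -iw → melungiiw.
Apply vowel harmony: melungiiw → melingiiw.
Apply vowel deletion: melingiiw → melingiw.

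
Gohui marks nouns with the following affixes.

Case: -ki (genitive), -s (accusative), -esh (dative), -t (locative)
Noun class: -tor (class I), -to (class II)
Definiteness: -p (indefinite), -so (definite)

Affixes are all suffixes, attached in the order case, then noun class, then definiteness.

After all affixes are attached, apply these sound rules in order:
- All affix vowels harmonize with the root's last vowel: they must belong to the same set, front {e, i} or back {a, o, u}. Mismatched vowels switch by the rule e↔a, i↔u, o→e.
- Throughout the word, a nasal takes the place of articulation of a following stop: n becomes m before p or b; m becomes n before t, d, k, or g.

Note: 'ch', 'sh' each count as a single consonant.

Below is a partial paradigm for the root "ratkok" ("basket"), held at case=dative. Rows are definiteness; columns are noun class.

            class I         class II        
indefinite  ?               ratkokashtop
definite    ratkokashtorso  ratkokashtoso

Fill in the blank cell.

Attach case dative -esh → ratkokesh.
Attach noun class class I -tor → ratkokeshtor.
Attach definiteness indefinite -p → ratkokeshtorp.
Apply vowel harmony: ratkokeshtorp → ratkokashtorp.
Nasal assimilation: no change.

ratkokashtorp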